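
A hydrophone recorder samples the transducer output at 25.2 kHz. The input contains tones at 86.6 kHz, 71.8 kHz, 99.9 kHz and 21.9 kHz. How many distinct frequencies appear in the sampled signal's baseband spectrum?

fs/2 = 12.6 kHz.
86.6 kHz mod fs = 11 kHz.
11 kHz ≤ fs/2 = 12.6 kHz, appears at 11 kHz.
71.8 kHz mod fs = 21.4 kHz.
21.4 kHz > fs/2 = 12.6 kHz, folds to fs − 21.4 kHz = 3.8 kHz.
99.9 kHz mod fs = 24.3 kHz.
24.3 kHz > fs/2 = 12.6 kHz, folds to fs − 24.3 kHz = 0.9 kHz.
21.9 kHz > fs/2 = 12.6 kHz, folds to fs − 21.9 kHz = 3.3 kHz.
Distinct values: {0.9 kHz, 3.3 kHz, 3.8 kHz, 11 kHz} → 4.

4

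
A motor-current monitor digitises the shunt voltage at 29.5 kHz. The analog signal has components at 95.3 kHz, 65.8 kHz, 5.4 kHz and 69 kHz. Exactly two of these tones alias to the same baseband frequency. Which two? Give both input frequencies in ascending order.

65.8 kHz, 95.3 kHz

fs/2 = 14.75 kHz.
95.3 kHz mod fs = 6.8 kHz.
6.8 kHz ≤ fs/2 = 14.75 kHz, appears at 6.8 kHz.
65.8 kHz mod fs = 6.8 kHz.
6.8 kHz ≤ fs/2 = 14.75 kHz, appears at 6.8 kHz.
5.4 kHz ≤ fs/2 = 14.75 kHz, passes unchanged.
69 kHz mod fs = 10 kHz.
10 kHz ≤ fs/2 = 14.75 kHz, appears at 10 kHz.
65.8 kHz and 95.3 kHz both map to 6.8 kHz.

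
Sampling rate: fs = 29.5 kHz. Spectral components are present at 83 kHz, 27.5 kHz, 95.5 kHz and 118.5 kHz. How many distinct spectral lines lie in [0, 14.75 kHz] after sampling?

4

fs/2 = 14.75 kHz.
83 kHz mod fs = 24 kHz.
24 kHz > fs/2 = 14.75 kHz, folds to fs − 24 kHz = 5.5 kHz.
27.5 kHz > fs/2 = 14.75 kHz, folds to fs − 27.5 kHz = 2 kHz.
95.5 kHz mod fs = 7 kHz.
7 kHz ≤ fs/2 = 14.75 kHz, appears at 7 kHz.
118.5 kHz mod fs = 0.5 kHz.
0.5 kHz ≤ fs/2 = 14.75 kHz, appears at 0.5 kHz.
Distinct values: {0.5 kHz, 2 kHz, 5.5 kHz, 7 kHz} → 4.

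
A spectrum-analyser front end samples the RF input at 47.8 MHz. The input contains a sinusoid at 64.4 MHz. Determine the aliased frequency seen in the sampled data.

16.6 MHz

64.4 MHz mod fs = 16.6 MHz.
16.6 MHz ≤ fs/2 = 23.9 MHz, appears at 16.6 MHz.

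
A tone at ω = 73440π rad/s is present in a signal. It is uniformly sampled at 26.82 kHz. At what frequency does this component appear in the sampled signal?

ω = 73440π rad/s → f = ω/(2π) = 36720 Hz = 36.72 kHz.
36.72 kHz mod fs = 9.9 kHz.
9.9 kHz ≤ fs/2 = 13.41 kHz, appears at 9.9 kHz.

9.9 kHz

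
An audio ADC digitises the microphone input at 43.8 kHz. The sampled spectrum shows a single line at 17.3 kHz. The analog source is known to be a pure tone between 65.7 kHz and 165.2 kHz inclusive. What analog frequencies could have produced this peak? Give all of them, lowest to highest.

70.3 kHz, 104.9 kHz, 114.1 kHz, 148.7 kHz, 157.9 kHz

Frequencies that alias to 17.3 kHz are k·fs ± 17.3 kHz for integer k ≥ 0.
k=0: 17.3 kHz.
k=1: 26.5 kHz, 61.1 kHz.
k=2: 70.3 kHz, 104.9 kHz.
k=3: 114.1 kHz, 148.7 kHz.
k=4: 157.9 kHz, 192.5 kHz.
k=5: 201.7 kHz, 236.3 kHz.
Within [65.7 kHz, 165.2 kHz]: 70.3 kHz, 104.9 kHz, 114.1 kHz, 148.7 kHz, 157.9 kHz.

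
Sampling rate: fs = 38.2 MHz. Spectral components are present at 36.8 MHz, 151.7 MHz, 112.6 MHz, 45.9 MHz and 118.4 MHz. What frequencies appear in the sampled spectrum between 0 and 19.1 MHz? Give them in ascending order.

1.1 MHz, 1.4 MHz, 2 MHz, 3.8 MHz, 7.7 MHz

fs/2 = 19.1 MHz.
36.8 MHz > fs/2 = 19.1 MHz, folds to fs − 36.8 MHz = 1.4 MHz.
151.7 MHz mod fs = 37.1 MHz.
37.1 MHz > fs/2 = 19.1 MHz, folds to fs − 37.1 MHz = 1.1 MHz.
112.6 MHz mod fs = 36.2 MHz.
36.2 MHz > fs/2 = 19.1 MHz, folds to fs − 36.2 MHz = 2 MHz.
45.9 MHz mod fs = 7.7 MHz.
7.7 MHz ≤ fs/2 = 19.1 MHz, appears at 7.7 MHz.
118.4 MHz mod fs = 3.8 MHz.
3.8 MHz ≤ fs/2 = 19.1 MHz, appears at 3.8 MHz.
Distinct values: {1.1 MHz, 1.4 MHz, 2 MHz, 3.8 MHz, 7.7 MHz}.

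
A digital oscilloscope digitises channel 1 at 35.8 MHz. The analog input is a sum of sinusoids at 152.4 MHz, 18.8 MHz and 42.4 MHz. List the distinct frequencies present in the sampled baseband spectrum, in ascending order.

6.6 MHz, 9.2 MHz, 17 MHz

fs/2 = 17.9 MHz.
152.4 MHz mod fs = 9.2 MHz.
9.2 MHz ≤ fs/2 = 17.9 MHz, appears at 9.2 MHz.
18.8 MHz > fs/2 = 17.9 MHz, folds to fs − 18.8 MHz = 17 MHz.
42.4 MHz mod fs = 6.6 MHz.
6.6 MHz ≤ fs/2 = 17.9 MHz, appears at 6.6 MHz.
Distinct values: {6.6 MHz, 9.2 MHz, 17 MHz}.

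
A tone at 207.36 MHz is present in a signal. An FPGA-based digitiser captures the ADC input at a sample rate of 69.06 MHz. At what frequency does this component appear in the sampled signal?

207.36 MHz mod fs = 0.18 MHz.
0.18 MHz ≤ fs/2 = 34.53 MHz, appears at 0.18 MHz.

0.18 MHz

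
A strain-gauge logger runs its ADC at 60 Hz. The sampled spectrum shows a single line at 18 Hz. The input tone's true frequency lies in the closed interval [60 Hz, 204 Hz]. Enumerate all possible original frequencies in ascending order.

78 Hz, 102 Hz, 138 Hz, 162 Hz, 198 Hz

Frequencies that alias to 18 Hz are k·fs ± 18 Hz for integer k ≥ 0.
k=0: 18 Hz.
k=1: 42 Hz, 78 Hz.
k=2: 102 Hz, 138 Hz.
k=3: 162 Hz, 198 Hz.
k=4: 222 Hz, 258 Hz.
Within [60 Hz, 204 Hz]: 78 Hz, 102 Hz, 138 Hz, 162 Hz, 198 Hz.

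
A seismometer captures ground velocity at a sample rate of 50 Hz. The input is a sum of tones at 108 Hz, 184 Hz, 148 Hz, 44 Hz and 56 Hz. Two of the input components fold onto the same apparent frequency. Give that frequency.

fs/2 = 25 Hz.
108 Hz mod fs = 8 Hz.
8 Hz ≤ fs/2 = 25 Hz, appears at 8 Hz.
184 Hz mod fs = 34 Hz.
34 Hz > fs/2 = 25 Hz, folds to fs − 34 Hz = 16 Hz.
148 Hz mod fs = 48 Hz.
48 Hz > fs/2 = 25 Hz, folds to fs − 48 Hz = 2 Hz.
44 Hz > fs/2 = 25 Hz, folds to fs − 44 Hz = 6 Hz.
56 Hz mod fs = 6 Hz.
6 Hz ≤ fs/2 = 25 Hz, appears at 6 Hz.
44 Hz and 56 Hz both map to 6 Hz.

6 Hz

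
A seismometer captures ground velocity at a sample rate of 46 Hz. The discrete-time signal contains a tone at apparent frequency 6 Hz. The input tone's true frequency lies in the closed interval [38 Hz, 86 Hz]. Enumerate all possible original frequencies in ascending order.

Frequencies that alias to 6 Hz are k·fs ± 6 Hz for integer k ≥ 0.
k=0: 6 Hz.
k=1: 40 Hz, 52 Hz.
k=2: 86 Hz, 98 Hz.
k=3: 132 Hz, 144 Hz.
Within [38 Hz, 86 Hz]: 40 Hz, 52 Hz, 86 Hz.

40 Hz, 52 Hz, 86 Hz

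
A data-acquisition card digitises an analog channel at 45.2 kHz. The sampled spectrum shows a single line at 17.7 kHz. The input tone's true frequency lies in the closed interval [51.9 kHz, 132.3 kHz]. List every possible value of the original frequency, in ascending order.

62.9 kHz, 72.7 kHz, 108.1 kHz, 117.9 kHz

Frequencies that alias to 17.7 kHz are k·fs ± 17.7 kHz for integer k ≥ 0.
k=0: 17.7 kHz.
k=1: 27.5 kHz, 62.9 kHz.
k=2: 72.7 kHz, 108.1 kHz.
k=3: 117.9 kHz, 153.3 kHz.
k=4: 163.1 kHz, 198.5 kHz.
Within [51.9 kHz, 132.3 kHz]: 62.9 kHz, 72.7 kHz, 108.1 kHz, 117.9 kHz.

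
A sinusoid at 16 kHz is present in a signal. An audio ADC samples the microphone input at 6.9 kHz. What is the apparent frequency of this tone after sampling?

2.2 kHz

16 kHz mod fs = 2.2 kHz.
2.2 kHz ≤ fs/2 = 3.45 kHz, appears at 2.2 kHz.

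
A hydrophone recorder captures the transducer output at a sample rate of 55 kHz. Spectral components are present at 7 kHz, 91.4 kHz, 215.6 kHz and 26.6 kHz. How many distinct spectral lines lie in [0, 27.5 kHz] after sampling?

4

fs/2 = 27.5 kHz.
7 kHz ≤ fs/2 = 27.5 kHz, passes unchanged.
91.4 kHz mod fs = 36.4 kHz.
36.4 kHz > fs/2 = 27.5 kHz, folds to fs − 36.4 kHz = 18.6 kHz.
215.6 kHz mod fs = 50.6 kHz.
50.6 kHz > fs/2 = 27.5 kHz, folds to fs − 50.6 kHz = 4.4 kHz.
26.6 kHz ≤ fs/2 = 27.5 kHz, passes unchanged.
Distinct values: {4.4 kHz, 7 kHz, 18.6 kHz, 26.6 kHz} → 4.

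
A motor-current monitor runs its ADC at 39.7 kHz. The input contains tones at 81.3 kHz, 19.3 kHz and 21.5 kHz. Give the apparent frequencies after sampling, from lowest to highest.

1.9 kHz, 18.2 kHz, 19.3 kHz

fs/2 = 19.85 kHz.
81.3 kHz mod fs = 1.9 kHz.
1.9 kHz ≤ fs/2 = 19.85 kHz, appears at 1.9 kHz.
19.3 kHz ≤ fs/2 = 19.85 kHz, passes unchanged.
21.5 kHz > fs/2 = 19.85 kHz, folds to fs − 21.5 kHz = 18.2 kHz.
Distinct values: {1.9 kHz, 18.2 kHz, 19.3 kHz}.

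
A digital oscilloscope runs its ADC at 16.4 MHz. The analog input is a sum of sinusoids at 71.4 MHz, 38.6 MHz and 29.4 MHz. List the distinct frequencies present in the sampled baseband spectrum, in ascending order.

fs/2 = 8.2 MHz.
71.4 MHz mod fs = 5.8 MHz.
5.8 MHz ≤ fs/2 = 8.2 MHz, appears at 5.8 MHz.
38.6 MHz mod fs = 5.8 MHz.
5.8 MHz ≤ fs/2 = 8.2 MHz, appears at 5.8 MHz.
29.4 MHz mod fs = 13 MHz.
13 MHz > fs/2 = 8.2 MHz, folds to fs − 13 MHz = 3.4 MHz.
Distinct values: {3.4 MHz, 5.8 MHz}.

3.4 MHz, 5.8 MHz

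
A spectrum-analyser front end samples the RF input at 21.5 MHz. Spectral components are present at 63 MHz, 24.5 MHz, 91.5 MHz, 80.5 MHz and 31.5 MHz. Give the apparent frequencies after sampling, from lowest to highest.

fs/2 = 10.75 MHz.
63 MHz mod fs = 20 MHz.
20 MHz > fs/2 = 10.75 MHz, folds to fs − 20 MHz = 1.5 MHz.
24.5 MHz mod fs = 3 MHz.
3 MHz ≤ fs/2 = 10.75 MHz, appears at 3 MHz.
91.5 MHz mod fs = 5.5 MHz.
5.5 MHz ≤ fs/2 = 10.75 MHz, appears at 5.5 MHz.
80.5 MHz mod fs = 16 MHz.
16 MHz > fs/2 = 10.75 MHz, folds to fs − 16 MHz = 5.5 MHz.
31.5 MHz mod fs = 10 MHz.
10 MHz ≤ fs/2 = 10.75 MHz, appears at 10 MHz.
Distinct values: {1.5 MHz, 3 MHz, 5.5 MHz, 10 MHz}.

1.5 MHz, 3 MHz, 5.5 MHz, 10 MHz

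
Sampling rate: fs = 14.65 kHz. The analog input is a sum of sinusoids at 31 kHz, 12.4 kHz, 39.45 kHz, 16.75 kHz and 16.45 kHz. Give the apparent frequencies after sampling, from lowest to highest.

fs/2 = 7.325 kHz.
31 kHz mod fs = 1.7 kHz.
1.7 kHz ≤ fs/2 = 7.325 kHz, appears at 1.7 kHz.
12.4 kHz > fs/2 = 7.325 kHz, folds to fs − 12.4 kHz = 2.25 kHz.
39.45 kHz mod fs = 10.15 kHz.
10.15 kHz > fs/2 = 7.325 kHz, folds to fs − 10.15 kHz = 4.5 kHz.
16.75 kHz mod fs = 2.1 kHz.
2.1 kHz ≤ fs/2 = 7.325 kHz, appears at 2.1 kHz.
16.45 kHz mod fs = 1.8 kHz.
1.8 kHz ≤ fs/2 = 7.325 kHz, appears at 1.8 kHz.
Distinct values: {1.7 kHz, 1.8 kHz, 2.1 kHz, 2.25 kHz, 4.5 kHz}.

1.7 kHz, 1.8 kHz, 2.1 kHz, 2.25 kHz, 4.5 kHz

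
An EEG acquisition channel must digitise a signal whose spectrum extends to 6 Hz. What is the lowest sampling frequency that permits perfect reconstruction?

Nyquist rate = 2 × 6 Hz = 12 Hz.

12 Hz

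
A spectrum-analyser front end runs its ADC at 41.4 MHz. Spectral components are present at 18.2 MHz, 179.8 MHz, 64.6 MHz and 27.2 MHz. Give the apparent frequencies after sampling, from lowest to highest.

fs/2 = 20.7 MHz.
18.2 MHz ≤ fs/2 = 20.7 MHz, passes unchanged.
179.8 MHz mod fs = 14.2 MHz.
14.2 MHz ≤ fs/2 = 20.7 MHz, appears at 14.2 MHz.
64.6 MHz mod fs = 23.2 MHz.
23.2 MHz > fs/2 = 20.7 MHz, folds to fs − 23.2 MHz = 18.2 MHz.
27.2 MHz > fs/2 = 20.7 MHz, folds to fs − 27.2 MHz = 14.2 MHz.
Distinct values: {14.2 MHz, 18.2 MHz}.

14.2 MHz, 18.2 MHz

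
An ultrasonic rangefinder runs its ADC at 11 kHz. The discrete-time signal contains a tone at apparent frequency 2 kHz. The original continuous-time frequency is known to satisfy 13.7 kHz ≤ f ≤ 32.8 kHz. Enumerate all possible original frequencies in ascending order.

Frequencies that alias to 2 kHz are k·fs ± 2 kHz for integer k ≥ 0.
k=0: 2 kHz.
k=1: 9 kHz, 13 kHz.
k=2: 20 kHz, 24 kHz.
k=3: 31 kHz, 35 kHz.
k=4: 42 kHz, 46 kHz.
Within [13.7 kHz, 32.8 kHz]: 20 kHz, 24 kHz, 31 kHz.

20 kHz, 24 kHz, 31 kHz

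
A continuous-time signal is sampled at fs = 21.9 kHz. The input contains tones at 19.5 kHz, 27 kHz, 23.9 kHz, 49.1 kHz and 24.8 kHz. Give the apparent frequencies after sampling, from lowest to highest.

2 kHz, 2.4 kHz, 2.9 kHz, 5.1 kHz, 5.3 kHz

fs/2 = 10.95 kHz.
19.5 kHz > fs/2 = 10.95 kHz, folds to fs − 19.5 kHz = 2.4 kHz.
27 kHz mod fs = 5.1 kHz.
5.1 kHz ≤ fs/2 = 10.95 kHz, appears at 5.1 kHz.
23.9 kHz mod fs = 2 kHz.
2 kHz ≤ fs/2 = 10.95 kHz, appears at 2 kHz.
49.1 kHz mod fs = 5.3 kHz.
5.3 kHz ≤ fs/2 = 10.95 kHz, appears at 5.3 kHz.
24.8 kHz mod fs = 2.9 kHz.
2.9 kHz ≤ fs/2 = 10.95 kHz, appears at 2.9 kHz.
Distinct values: {2 kHz, 2.4 kHz, 2.9 kHz, 5.1 kHz, 5.3 kHz}.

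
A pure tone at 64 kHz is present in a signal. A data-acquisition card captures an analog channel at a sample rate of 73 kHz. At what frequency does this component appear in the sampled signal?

9 kHz

64 kHz > fs/2 = 36.5 kHz, folds to fs − 64 kHz = 9 kHz.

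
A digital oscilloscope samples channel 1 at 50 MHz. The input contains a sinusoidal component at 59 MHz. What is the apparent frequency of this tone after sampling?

59 MHz mod fs = 9 MHz.
9 MHz ≤ fs/2 = 25 MHz, appears at 9 MHz.

9 MHz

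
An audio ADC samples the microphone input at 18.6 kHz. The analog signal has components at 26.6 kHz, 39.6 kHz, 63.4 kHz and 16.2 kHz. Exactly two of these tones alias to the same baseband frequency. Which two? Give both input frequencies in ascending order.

16.2 kHz, 39.6 kHz

fs/2 = 9.3 kHz.
26.6 kHz mod fs = 8 kHz.
8 kHz ≤ fs/2 = 9.3 kHz, appears at 8 kHz.
39.6 kHz mod fs = 2.4 kHz.
2.4 kHz ≤ fs/2 = 9.3 kHz, appears at 2.4 kHz.
63.4 kHz mod fs = 7.6 kHz.
7.6 kHz ≤ fs/2 = 9.3 kHz, appears at 7.6 kHz.
16.2 kHz > fs/2 = 9.3 kHz, folds to fs − 16.2 kHz = 2.4 kHz.
16.2 kHz and 39.6 kHz both map to 2.4 kHz.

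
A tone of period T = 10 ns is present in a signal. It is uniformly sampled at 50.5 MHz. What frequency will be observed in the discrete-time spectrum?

1 MHz

T = 10 ns → f = 1/T = 100 MHz.
100 MHz mod fs = 49.5 MHz.
49.5 MHz > fs/2 = 25.25 MHz, folds to fs − 49.5 MHz = 1 MHz.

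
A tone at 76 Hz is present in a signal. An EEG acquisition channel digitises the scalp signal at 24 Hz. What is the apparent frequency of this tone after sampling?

4 Hz

76 Hz mod fs = 4 Hz.
4 Hz ≤ fs/2 = 12 Hz, appears at 4 Hz.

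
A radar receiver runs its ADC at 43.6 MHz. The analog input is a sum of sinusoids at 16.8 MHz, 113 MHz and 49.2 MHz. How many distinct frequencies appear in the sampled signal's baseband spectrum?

3

fs/2 = 21.8 MHz.
16.8 MHz ≤ fs/2 = 21.8 MHz, passes unchanged.
113 MHz mod fs = 25.8 MHz.
25.8 MHz > fs/2 = 21.8 MHz, folds to fs − 25.8 MHz = 17.8 MHz.
49.2 MHz mod fs = 5.6 MHz.
5.6 MHz ≤ fs/2 = 21.8 MHz, appears at 5.6 MHz.
Distinct values: {5.6 MHz, 16.8 MHz, 17.8 MHz} → 3.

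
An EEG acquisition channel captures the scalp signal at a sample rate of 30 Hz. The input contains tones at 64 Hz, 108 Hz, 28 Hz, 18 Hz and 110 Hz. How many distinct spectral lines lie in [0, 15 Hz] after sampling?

fs/2 = 15 Hz.
64 Hz mod fs = 4 Hz.
4 Hz ≤ fs/2 = 15 Hz, appears at 4 Hz.
108 Hz mod fs = 18 Hz.
18 Hz > fs/2 = 15 Hz, folds to fs − 18 Hz = 12 Hz.
28 Hz > fs/2 = 15 Hz, folds to fs − 28 Hz = 2 Hz.
18 Hz > fs/2 = 15 Hz, folds to fs − 18 Hz = 12 Hz.
110 Hz mod fs = 20 Hz.
20 Hz > fs/2 = 15 Hz, folds to fs − 20 Hz = 10 Hz.
Distinct values: {2 Hz, 4 Hz, 10 Hz, 12 Hz} → 4.

4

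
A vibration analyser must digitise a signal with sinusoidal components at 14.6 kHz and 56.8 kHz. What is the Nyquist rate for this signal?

Highest-frequency component: 56.8 kHz.
Nyquist rate = 2 × 56.8 kHz = 113.6 kHz.

113.6 kHz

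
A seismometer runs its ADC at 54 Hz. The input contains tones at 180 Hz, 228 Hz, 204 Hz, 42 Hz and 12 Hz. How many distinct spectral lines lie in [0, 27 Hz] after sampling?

fs/2 = 27 Hz.
180 Hz mod fs = 18 Hz.
18 Hz ≤ fs/2 = 27 Hz, appears at 18 Hz.
228 Hz mod fs = 12 Hz.
12 Hz ≤ fs/2 = 27 Hz, appears at 12 Hz.
204 Hz mod fs = 42 Hz.
42 Hz > fs/2 = 27 Hz, folds to fs − 42 Hz = 12 Hz.
42 Hz > fs/2 = 27 Hz, folds to fs − 42 Hz = 12 Hz.
12 Hz ≤ fs/2 = 27 Hz, passes unchanged.
Distinct values: {12 Hz, 18 Hz} → 2.

2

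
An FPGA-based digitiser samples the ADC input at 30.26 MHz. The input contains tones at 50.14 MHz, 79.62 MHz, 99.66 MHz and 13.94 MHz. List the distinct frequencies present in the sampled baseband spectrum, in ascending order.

8.88 MHz, 10.38 MHz, 11.16 MHz, 13.94 MHz

fs/2 = 15.13 MHz.
50.14 MHz mod fs = 19.88 MHz.
19.88 MHz > fs/2 = 15.13 MHz, folds to fs − 19.88 MHz = 10.38 MHz.
79.62 MHz mod fs = 19.1 MHz.
19.1 MHz > fs/2 = 15.13 MHz, folds to fs − 19.1 MHz = 11.16 MHz.
99.66 MHz mod fs = 8.88 MHz.
8.88 MHz ≤ fs/2 = 15.13 MHz, appears at 8.88 MHz.
13.94 MHz ≤ fs/2 = 15.13 MHz, passes unchanged.
Distinct values: {8.88 MHz, 10.38 MHz, 11.16 MHz, 13.94 MHz}.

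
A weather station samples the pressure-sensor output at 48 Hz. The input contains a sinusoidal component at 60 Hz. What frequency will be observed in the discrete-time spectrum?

12 Hz

60 Hz mod fs = 12 Hz.
12 Hz ≤ fs/2 = 24 Hz, appears at 12 Hz.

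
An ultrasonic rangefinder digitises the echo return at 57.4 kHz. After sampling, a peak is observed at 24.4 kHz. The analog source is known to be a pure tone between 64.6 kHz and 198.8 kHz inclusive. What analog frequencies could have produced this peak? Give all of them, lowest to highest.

Frequencies that alias to 24.4 kHz are k·fs ± 24.4 kHz for integer k ≥ 0.
k=0: 24.4 kHz.
k=1: 33 kHz, 81.8 kHz.
k=2: 90.4 kHz, 139.2 kHz.
k=3: 147.8 kHz, 196.6 kHz.
k=4: 205.2 kHz, 254 kHz.
Within [64.6 kHz, 198.8 kHz]: 81.8 kHz, 90.4 kHz, 139.2 kHz, 147.8 kHz, 196.6 kHz.

81.8 kHz, 90.4 kHz, 139.2 kHz, 147.8 kHz, 196.6 kHz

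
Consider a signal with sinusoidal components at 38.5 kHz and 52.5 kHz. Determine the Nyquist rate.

Highest-frequency component: 52.5 kHz.
Nyquist rate = 2 × 52.5 kHz = 105 kHz.

105 kHz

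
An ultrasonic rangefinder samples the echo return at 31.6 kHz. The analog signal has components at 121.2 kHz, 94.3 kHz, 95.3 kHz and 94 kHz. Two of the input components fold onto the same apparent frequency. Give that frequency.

fs/2 = 15.8 kHz.
121.2 kHz mod fs = 26.4 kHz.
26.4 kHz > fs/2 = 15.8 kHz, folds to fs − 26.4 kHz = 5.2 kHz.
94.3 kHz mod fs = 31.1 kHz.
31.1 kHz > fs/2 = 15.8 kHz, folds to fs − 31.1 kHz = 0.5 kHz.
95.3 kHz mod fs = 0.5 kHz.
0.5 kHz ≤ fs/2 = 15.8 kHz, appears at 0.5 kHz.
94 kHz mod fs = 30.8 kHz.
30.8 kHz > fs/2 = 15.8 kHz, folds to fs − 30.8 kHz = 0.8 kHz.
94.3 kHz and 95.3 kHz both map to 0.5 kHz.

0.5 kHz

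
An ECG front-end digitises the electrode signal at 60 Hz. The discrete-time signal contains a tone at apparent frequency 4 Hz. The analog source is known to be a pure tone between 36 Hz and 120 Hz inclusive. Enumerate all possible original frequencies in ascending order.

Frequencies that alias to 4 Hz are k·fs ± 4 Hz for integer k ≥ 0.
k=0: 4 Hz.
k=1: 56 Hz, 64 Hz.
k=2: 116 Hz, 124 Hz.
k=3: 176 Hz, 184 Hz.
Within [36 Hz, 120 Hz]: 56 Hz, 64 Hz, 116 Hz.

56 Hz, 64 Hz, 116 Hz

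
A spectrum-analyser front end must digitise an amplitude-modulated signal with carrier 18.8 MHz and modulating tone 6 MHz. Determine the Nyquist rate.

AM sidebands sit at fc ± fm = 12.8 MHz and 24.8 MHz.
Highest-frequency component: 24.8 MHz.
Nyquist rate = 2 × 24.8 MHz = 49.6 MHz.

49.6 MHz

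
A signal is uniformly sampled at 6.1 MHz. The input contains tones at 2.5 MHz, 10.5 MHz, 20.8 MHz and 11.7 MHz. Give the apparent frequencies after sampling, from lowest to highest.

0.5 MHz, 1.7 MHz, 2.5 MHz

fs/2 = 3.05 MHz.
2.5 MHz ≤ fs/2 = 3.05 MHz, passes unchanged.
10.5 MHz mod fs = 4.4 MHz.
4.4 MHz > fs/2 = 3.05 MHz, folds to fs − 4.4 MHz = 1.7 MHz.
20.8 MHz mod fs = 2.5 MHz.
2.5 MHz ≤ fs/2 = 3.05 MHz, appears at 2.5 MHz.
11.7 MHz mod fs = 5.6 MHz.
5.6 MHz > fs/2 = 3.05 MHz, folds to fs − 5.6 MHz = 0.5 MHz.
Distinct values: {0.5 MHz, 1.7 MHz, 2.5 MHz}.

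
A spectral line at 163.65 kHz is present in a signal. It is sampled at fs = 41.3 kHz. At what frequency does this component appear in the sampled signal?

163.65 kHz mod fs = 39.75 kHz.
39.75 kHz > fs/2 = 20.65 kHz, folds to fs − 39.75 kHz = 1.55 kHz.

1.55 kHz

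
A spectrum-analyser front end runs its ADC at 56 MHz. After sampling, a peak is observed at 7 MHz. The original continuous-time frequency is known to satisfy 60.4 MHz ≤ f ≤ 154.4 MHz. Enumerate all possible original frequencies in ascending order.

63 MHz, 105 MHz, 119 MHz

Frequencies that alias to 7 MHz are k·fs ± 7 MHz for integer k ≥ 0.
k=0: 7 MHz.
k=1: 49 MHz, 63 MHz.
k=2: 105 MHz, 119 MHz.
k=3: 161 MHz, 175 MHz.
Within [60.4 MHz, 154.4 MHz]: 63 MHz, 105 MHz, 119 MHz.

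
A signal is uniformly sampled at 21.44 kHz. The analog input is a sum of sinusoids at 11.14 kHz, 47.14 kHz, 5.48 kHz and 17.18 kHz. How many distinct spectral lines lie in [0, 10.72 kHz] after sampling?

3

fs/2 = 10.72 kHz.
11.14 kHz > fs/2 = 10.72 kHz, folds to fs − 11.14 kHz = 10.3 kHz.
47.14 kHz mod fs = 4.26 kHz.
4.26 kHz ≤ fs/2 = 10.72 kHz, appears at 4.26 kHz.
5.48 kHz ≤ fs/2 = 10.72 kHz, passes unchanged.
17.18 kHz > fs/2 = 10.72 kHz, folds to fs − 17.18 kHz = 4.26 kHz.
Distinct values: {4.26 kHz, 5.48 kHz, 10.3 kHz} → 3.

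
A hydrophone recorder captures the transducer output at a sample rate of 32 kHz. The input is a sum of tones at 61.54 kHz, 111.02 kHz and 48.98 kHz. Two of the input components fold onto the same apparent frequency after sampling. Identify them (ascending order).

fs/2 = 16 kHz.
61.54 kHz mod fs = 29.54 kHz.
29.54 kHz > fs/2 = 16 kHz, folds to fs − 29.54 kHz = 2.46 kHz.
111.02 kHz mod fs = 15.02 kHz.
15.02 kHz ≤ fs/2 = 16 kHz, appears at 15.02 kHz.
48.98 kHz mod fs = 16.98 kHz.
16.98 kHz > fs/2 = 16 kHz, folds to fs − 16.98 kHz = 15.02 kHz.
48.98 kHz and 111.02 kHz both map to 15.02 kHz.

48.98 kHz, 111.02 kHz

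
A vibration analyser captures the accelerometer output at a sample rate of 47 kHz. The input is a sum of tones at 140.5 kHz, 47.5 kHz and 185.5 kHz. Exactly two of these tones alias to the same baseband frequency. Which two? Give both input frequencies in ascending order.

47.5 kHz, 140.5 kHz

fs/2 = 23.5 kHz.
140.5 kHz mod fs = 46.5 kHz.
46.5 kHz > fs/2 = 23.5 kHz, folds to fs − 46.5 kHz = 0.5 kHz.
47.5 kHz mod fs = 0.5 kHz.
0.5 kHz ≤ fs/2 = 23.5 kHz, appears at 0.5 kHz.
185.5 kHz mod fs = 44.5 kHz.
44.5 kHz > fs/2 = 23.5 kHz, folds to fs − 44.5 kHz = 2.5 kHz.
47.5 kHz and 140.5 kHz both map to 0.5 kHz.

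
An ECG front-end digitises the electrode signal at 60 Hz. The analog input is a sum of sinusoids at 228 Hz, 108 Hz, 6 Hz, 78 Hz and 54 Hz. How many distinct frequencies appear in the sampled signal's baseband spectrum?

fs/2 = 30 Hz.
228 Hz mod fs = 48 Hz.
48 Hz > fs/2 = 30 Hz, folds to fs − 48 Hz = 12 Hz.
108 Hz mod fs = 48 Hz.
48 Hz > fs/2 = 30 Hz, folds to fs − 48 Hz = 12 Hz.
6 Hz ≤ fs/2 = 30 Hz, passes unchanged.
78 Hz mod fs = 18 Hz.
18 Hz ≤ fs/2 = 30 Hz, appears at 18 Hz.
54 Hz > fs/2 = 30 Hz, folds to fs − 54 Hz = 6 Hz.
Distinct values: {6 Hz, 12 Hz, 18 Hz} → 3.

3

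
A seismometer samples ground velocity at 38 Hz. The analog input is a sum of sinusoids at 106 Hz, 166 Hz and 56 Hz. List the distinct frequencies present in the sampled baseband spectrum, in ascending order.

8 Hz, 14 Hz, 18 Hz

fs/2 = 19 Hz.
106 Hz mod fs = 30 Hz.
30 Hz > fs/2 = 19 Hz, folds to fs − 30 Hz = 8 Hz.
166 Hz mod fs = 14 Hz.
14 Hz ≤ fs/2 = 19 Hz, appears at 14 Hz.
56 Hz mod fs = 18 Hz.
18 Hz ≤ fs/2 = 19 Hz, appears at 18 Hz.
Distinct values: {8 Hz, 14 Hz, 18 Hz}.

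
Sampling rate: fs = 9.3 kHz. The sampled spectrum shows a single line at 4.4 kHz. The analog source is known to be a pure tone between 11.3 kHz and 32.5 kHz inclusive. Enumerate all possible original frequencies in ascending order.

13.7 kHz, 14.2 kHz, 23 kHz, 23.5 kHz, 32.3 kHz

Frequencies that alias to 4.4 kHz are k·fs ± 4.4 kHz for integer k ≥ 0.
k=0: 4.4 kHz.
k=1: 4.9 kHz, 13.7 kHz.
k=2: 14.2 kHz, 23 kHz.
k=3: 23.5 kHz, 32.3 kHz.
k=4: 32.8 kHz, 41.6 kHz.
Within [11.3 kHz, 32.5 kHz]: 13.7 kHz, 14.2 kHz, 23 kHz, 23.5 kHz, 32.3 kHz.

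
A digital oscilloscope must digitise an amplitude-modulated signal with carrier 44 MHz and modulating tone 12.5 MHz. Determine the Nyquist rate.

113 MHz

AM sidebands sit at fc ± fm = 31.5 MHz and 56.5 MHz.
Highest-frequency component: 56.5 MHz.
Nyquist rate = 2 × 56.5 MHz = 113 MHz.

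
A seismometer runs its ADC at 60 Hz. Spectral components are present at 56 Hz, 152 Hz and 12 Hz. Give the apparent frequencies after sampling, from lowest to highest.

4 Hz, 12 Hz, 28 Hz

fs/2 = 30 Hz.
56 Hz > fs/2 = 30 Hz, folds to fs − 56 Hz = 4 Hz.
152 Hz mod fs = 32 Hz.
32 Hz > fs/2 = 30 Hz, folds to fs − 32 Hz = 28 Hz.
12 Hz ≤ fs/2 = 30 Hz, passes unchanged.
Distinct values: {4 Hz, 12 Hz, 28 Hz}.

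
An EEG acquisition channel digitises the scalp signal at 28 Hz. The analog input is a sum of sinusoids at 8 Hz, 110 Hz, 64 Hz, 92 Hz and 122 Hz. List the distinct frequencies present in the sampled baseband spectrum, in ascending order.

2 Hz, 8 Hz, 10 Hz

fs/2 = 14 Hz.
8 Hz ≤ fs/2 = 14 Hz, passes unchanged.
110 Hz mod fs = 26 Hz.
26 Hz > fs/2 = 14 Hz, folds to fs − 26 Hz = 2 Hz.
64 Hz mod fs = 8 Hz.
8 Hz ≤ fs/2 = 14 Hz, appears at 8 Hz.
92 Hz mod fs = 8 Hz.
8 Hz ≤ fs/2 = 14 Hz, appears at 8 Hz.
122 Hz mod fs = 10 Hz.
10 Hz ≤ fs/2 = 14 Hz, appears at 10 Hz.
Distinct values: {2 Hz, 8 Hz, 10 Hz}.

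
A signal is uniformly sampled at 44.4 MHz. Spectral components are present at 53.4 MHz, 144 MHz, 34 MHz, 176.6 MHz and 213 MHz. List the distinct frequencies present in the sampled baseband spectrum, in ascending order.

fs/2 = 22.2 MHz.
53.4 MHz mod fs = 9 MHz.
9 MHz ≤ fs/2 = 22.2 MHz, appears at 9 MHz.
144 MHz mod fs = 10.8 MHz.
10.8 MHz ≤ fs/2 = 22.2 MHz, appears at 10.8 MHz.
34 MHz > fs/2 = 22.2 MHz, folds to fs − 34 MHz = 10.4 MHz.
176.6 MHz mod fs = 43.4 MHz.
43.4 MHz > fs/2 = 22.2 MHz, folds to fs − 43.4 MHz = 1 MHz.
213 MHz mod fs = 35.4 MHz.
35.4 MHz > fs/2 = 22.2 MHz, folds to fs − 35.4 MHz = 9 MHz.
Distinct values: {1 MHz, 9 MHz, 10.4 MHz, 10.8 MHz}.

1 MHz, 9 MHz, 10.4 MHz, 10.8 MHz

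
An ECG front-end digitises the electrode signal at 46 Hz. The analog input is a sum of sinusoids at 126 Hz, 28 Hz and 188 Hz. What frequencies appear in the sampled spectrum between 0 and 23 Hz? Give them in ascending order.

fs/2 = 23 Hz.
126 Hz mod fs = 34 Hz.
34 Hz > fs/2 = 23 Hz, folds to fs − 34 Hz = 12 Hz.
28 Hz > fs/2 = 23 Hz, folds to fs − 28 Hz = 18 Hz.
188 Hz mod fs = 4 Hz.
4 Hz ≤ fs/2 = 23 Hz, appears at 4 Hz.
Distinct values: {4 Hz, 12 Hz, 18 Hz}.

4 Hz, 12 Hz, 18 Hz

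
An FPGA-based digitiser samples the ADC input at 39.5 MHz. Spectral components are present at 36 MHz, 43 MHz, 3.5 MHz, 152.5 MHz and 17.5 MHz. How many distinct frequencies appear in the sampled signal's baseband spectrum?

3

fs/2 = 19.75 MHz.
36 MHz > fs/2 = 19.75 MHz, folds to fs − 36 MHz = 3.5 MHz.
43 MHz mod fs = 3.5 MHz.
3.5 MHz ≤ fs/2 = 19.75 MHz, appears at 3.5 MHz.
3.5 MHz ≤ fs/2 = 19.75 MHz, passes unchanged.
152.5 MHz mod fs = 34 MHz.
34 MHz > fs/2 = 19.75 MHz, folds to fs − 34 MHz = 5.5 MHz.
17.5 MHz ≤ fs/2 = 19.75 MHz, passes unchanged.
Distinct values: {3.5 MHz, 5.5 MHz, 17.5 MHz} → 3.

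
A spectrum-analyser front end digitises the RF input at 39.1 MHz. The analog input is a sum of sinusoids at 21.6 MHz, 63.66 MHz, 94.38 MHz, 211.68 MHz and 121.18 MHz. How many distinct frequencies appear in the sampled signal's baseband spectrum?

fs/2 = 19.55 MHz.
21.6 MHz > fs/2 = 19.55 MHz, folds to fs − 21.6 MHz = 17.5 MHz.
63.66 MHz mod fs = 24.56 MHz.
24.56 MHz > fs/2 = 19.55 MHz, folds to fs − 24.56 MHz = 14.54 MHz.
94.38 MHz mod fs = 16.18 MHz.
16.18 MHz ≤ fs/2 = 19.55 MHz, appears at 16.18 MHz.
211.68 MHz mod fs = 16.18 MHz.
16.18 MHz ≤ fs/2 = 19.55 MHz, appears at 16.18 MHz.
121.18 MHz mod fs = 3.88 MHz.
3.88 MHz ≤ fs/2 = 19.55 MHz, appears at 3.88 MHz.
Distinct values: {3.88 MHz, 14.54 MHz, 16.18 MHz, 17.5 MHz} → 4.

4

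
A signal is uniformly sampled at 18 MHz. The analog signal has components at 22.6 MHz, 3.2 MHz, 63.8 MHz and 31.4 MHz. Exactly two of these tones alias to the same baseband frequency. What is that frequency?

4.6 MHz

fs/2 = 9 MHz.
22.6 MHz mod fs = 4.6 MHz.
4.6 MHz ≤ fs/2 = 9 MHz, appears at 4.6 MHz.
3.2 MHz ≤ fs/2 = 9 MHz, passes unchanged.
63.8 MHz mod fs = 9.8 MHz.
9.8 MHz > fs/2 = 9 MHz, folds to fs − 9.8 MHz = 8.2 MHz.
31.4 MHz mod fs = 13.4 MHz.
13.4 MHz > fs/2 = 9 MHz, folds to fs − 13.4 MHz = 4.6 MHz.
22.6 MHz and 31.4 MHz both map to 4.6 MHz.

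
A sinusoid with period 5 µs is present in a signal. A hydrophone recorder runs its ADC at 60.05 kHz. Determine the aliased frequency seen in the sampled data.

19.85 kHz

T = 5 µs → f = 1/T = 200 kHz.
200 kHz mod fs = 19.85 kHz.
19.85 kHz ≤ fs/2 = 30.025 kHz, appears at 19.85 kHz.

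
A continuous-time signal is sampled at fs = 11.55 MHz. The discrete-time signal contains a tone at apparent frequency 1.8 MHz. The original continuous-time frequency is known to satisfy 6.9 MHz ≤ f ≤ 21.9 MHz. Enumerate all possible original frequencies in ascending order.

9.75 MHz, 13.35 MHz, 21.3 MHz

Frequencies that alias to 1.8 MHz are k·fs ± 1.8 MHz for integer k ≥ 0.
k=0: 1.8 MHz.
k=1: 9.75 MHz, 13.35 MHz.
k=2: 21.3 MHz, 24.9 MHz.
k=3: 32.85 MHz, 36.45 MHz.
Within [6.9 MHz, 21.9 MHz]: 9.75 MHz, 13.35 MHz, 21.3 MHz.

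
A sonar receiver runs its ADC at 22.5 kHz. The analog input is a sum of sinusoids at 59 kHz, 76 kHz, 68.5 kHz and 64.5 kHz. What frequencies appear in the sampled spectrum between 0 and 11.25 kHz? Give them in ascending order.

fs/2 = 11.25 kHz.
59 kHz mod fs = 14 kHz.
14 kHz > fs/2 = 11.25 kHz, folds to fs − 14 kHz = 8.5 kHz.
76 kHz mod fs = 8.5 kHz.
8.5 kHz ≤ fs/2 = 11.25 kHz, appears at 8.5 kHz.
68.5 kHz mod fs = 1 kHz.
1 kHz ≤ fs/2 = 11.25 kHz, appears at 1 kHz.
64.5 kHz mod fs = 19.5 kHz.
19.5 kHz > fs/2 = 11.25 kHz, folds to fs − 19.5 kHz = 3 kHz.
Distinct values: {1 kHz, 3 kHz, 8.5 kHz}.

1 kHz, 3 kHz, 8.5 kHz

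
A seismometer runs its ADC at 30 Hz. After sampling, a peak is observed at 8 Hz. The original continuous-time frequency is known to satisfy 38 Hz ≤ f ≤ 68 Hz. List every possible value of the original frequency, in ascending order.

Frequencies that alias to 8 Hz are k·fs ± 8 Hz for integer k ≥ 0.
k=0: 8 Hz.
k=1: 22 Hz, 38 Hz.
k=2: 52 Hz, 68 Hz.
k=3: 82 Hz, 98 Hz.
Within [38 Hz, 68 Hz]: 38 Hz, 52 Hz, 68 Hz.

38 Hz, 52 Hz, 68 Hz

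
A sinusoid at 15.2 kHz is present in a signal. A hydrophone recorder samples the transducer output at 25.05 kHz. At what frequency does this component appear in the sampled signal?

9.85 kHz

15.2 kHz > fs/2 = 12.525 kHz, folds to fs − 15.2 kHz = 9.85 kHz.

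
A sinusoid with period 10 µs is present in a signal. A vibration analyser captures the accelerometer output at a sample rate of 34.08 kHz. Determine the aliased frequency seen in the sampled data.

T = 10 µs → f = 1/T = 100 kHz.
100 kHz mod fs = 31.84 kHz.
31.84 kHz > fs/2 = 17.04 kHz, folds to fs − 31.84 kHz = 2.24 kHz.

2.24 kHz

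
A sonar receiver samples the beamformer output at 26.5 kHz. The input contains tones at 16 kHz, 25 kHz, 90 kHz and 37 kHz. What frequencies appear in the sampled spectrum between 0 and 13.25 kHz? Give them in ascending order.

1.5 kHz, 10.5 kHz

fs/2 = 13.25 kHz.
16 kHz > fs/2 = 13.25 kHz, folds to fs − 16 kHz = 10.5 kHz.
25 kHz > fs/2 = 13.25 kHz, folds to fs − 25 kHz = 1.5 kHz.
90 kHz mod fs = 10.5 kHz.
10.5 kHz ≤ fs/2 = 13.25 kHz, appears at 10.5 kHz.
37 kHz mod fs = 10.5 kHz.
10.5 kHz ≤ fs/2 = 13.25 kHz, appears at 10.5 kHz.
Distinct values: {1.5 kHz, 10.5 kHz}.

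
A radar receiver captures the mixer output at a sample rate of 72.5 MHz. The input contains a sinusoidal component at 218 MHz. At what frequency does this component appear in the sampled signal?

218 MHz mod fs = 0.5 MHz.
0.5 MHz ≤ fs/2 = 36.25 MHz, appears at 0.5 MHz.

0.5 MHz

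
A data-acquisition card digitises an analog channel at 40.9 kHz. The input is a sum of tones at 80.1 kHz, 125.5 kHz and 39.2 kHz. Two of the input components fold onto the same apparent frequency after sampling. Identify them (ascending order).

39.2 kHz, 80.1 kHz

fs/2 = 20.45 kHz.
80.1 kHz mod fs = 39.2 kHz.
39.2 kHz > fs/2 = 20.45 kHz, folds to fs − 39.2 kHz = 1.7 kHz.
125.5 kHz mod fs = 2.8 kHz.
2.8 kHz ≤ fs/2 = 20.45 kHz, appears at 2.8 kHz.
39.2 kHz > fs/2 = 20.45 kHz, folds to fs − 39.2 kHz = 1.7 kHz.
39.2 kHz and 80.1 kHz both map to 1.7 kHz.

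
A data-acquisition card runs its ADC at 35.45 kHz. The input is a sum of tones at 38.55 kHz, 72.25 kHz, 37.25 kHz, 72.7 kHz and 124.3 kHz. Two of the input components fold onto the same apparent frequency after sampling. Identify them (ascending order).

37.25 kHz, 72.7 kHz

fs/2 = 17.725 kHz.
38.55 kHz mod fs = 3.1 kHz.
3.1 kHz ≤ fs/2 = 17.725 kHz, appears at 3.1 kHz.
72.25 kHz mod fs = 1.35 kHz.
1.35 kHz ≤ fs/2 = 17.725 kHz, appears at 1.35 kHz.
37.25 kHz mod fs = 1.8 kHz.
1.8 kHz ≤ fs/2 = 17.725 kHz, appears at 1.8 kHz.
72.7 kHz mod fs = 1.8 kHz.
1.8 kHz ≤ fs/2 = 17.725 kHz, appears at 1.8 kHz.
124.3 kHz mod fs = 17.95 kHz.
17.95 kHz > fs/2 = 17.725 kHz, folds to fs − 17.95 kHz = 17.5 kHz.
37.25 kHz and 72.7 kHz both map to 1.8 kHz.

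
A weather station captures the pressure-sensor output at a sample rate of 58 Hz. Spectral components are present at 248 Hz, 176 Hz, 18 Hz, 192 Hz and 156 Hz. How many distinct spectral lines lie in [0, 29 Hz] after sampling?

fs/2 = 29 Hz.
248 Hz mod fs = 16 Hz.
16 Hz ≤ fs/2 = 29 Hz, appears at 16 Hz.
176 Hz mod fs = 2 Hz.
2 Hz ≤ fs/2 = 29 Hz, appears at 2 Hz.
18 Hz ≤ fs/2 = 29 Hz, passes unchanged.
192 Hz mod fs = 18 Hz.
18 Hz ≤ fs/2 = 29 Hz, appears at 18 Hz.
156 Hz mod fs = 40 Hz.
40 Hz > fs/2 = 29 Hz, folds to fs − 40 Hz = 18 Hz.
Distinct values: {2 Hz, 16 Hz, 18 Hz} → 3.

3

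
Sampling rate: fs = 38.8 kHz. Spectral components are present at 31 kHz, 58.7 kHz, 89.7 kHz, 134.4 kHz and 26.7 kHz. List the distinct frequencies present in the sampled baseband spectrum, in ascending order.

7.8 kHz, 12.1 kHz, 18 kHz, 18.9 kHz

fs/2 = 19.4 kHz.
31 kHz > fs/2 = 19.4 kHz, folds to fs − 31 kHz = 7.8 kHz.
58.7 kHz mod fs = 19.9 kHz.
19.9 kHz > fs/2 = 19.4 kHz, folds to fs − 19.9 kHz = 18.9 kHz.
89.7 kHz mod fs = 12.1 kHz.
12.1 kHz ≤ fs/2 = 19.4 kHz, appears at 12.1 kHz.
134.4 kHz mod fs = 18 kHz.
18 kHz ≤ fs/2 = 19.4 kHz, appears at 18 kHz.
26.7 kHz > fs/2 = 19.4 kHz, folds to fs − 26.7 kHz = 12.1 kHz.
Distinct values: {7.8 kHz, 12.1 kHz, 18 kHz, 18.9 kHz}.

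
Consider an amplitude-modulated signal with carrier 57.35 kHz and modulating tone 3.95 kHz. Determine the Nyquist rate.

122.6 kHz

AM sidebands sit at fc ± fm = 53.4 kHz and 61.3 kHz.
Highest-frequency component: 61.3 kHz.
Nyquist rate = 2 × 61.3 kHz = 122.6 kHz.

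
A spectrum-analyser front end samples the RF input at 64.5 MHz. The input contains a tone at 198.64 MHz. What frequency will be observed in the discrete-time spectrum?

5.14 MHz

198.64 MHz mod fs = 5.14 MHz.
5.14 MHz ≤ fs/2 = 32.25 MHz, appears at 5.14 MHz.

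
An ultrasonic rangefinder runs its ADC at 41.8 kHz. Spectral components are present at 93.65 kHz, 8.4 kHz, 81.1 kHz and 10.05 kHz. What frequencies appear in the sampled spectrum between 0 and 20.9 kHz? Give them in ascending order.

2.5 kHz, 8.4 kHz, 10.05 kHz

fs/2 = 20.9 kHz.
93.65 kHz mod fs = 10.05 kHz.
10.05 kHz ≤ fs/2 = 20.9 kHz, appears at 10.05 kHz.
8.4 kHz ≤ fs/2 = 20.9 kHz, passes unchanged.
81.1 kHz mod fs = 39.3 kHz.
39.3 kHz > fs/2 = 20.9 kHz, folds to fs − 39.3 kHz = 2.5 kHz.
10.05 kHz ≤ fs/2 = 20.9 kHz, passes unchanged.
Distinct values: {2.5 kHz, 8.4 kHz, 10.05 kHz}.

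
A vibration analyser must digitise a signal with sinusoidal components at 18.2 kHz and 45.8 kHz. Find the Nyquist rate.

91.6 kHz

Highest-frequency component: 45.8 kHz.
Nyquist rate = 2 × 45.8 kHz = 91.6 kHz.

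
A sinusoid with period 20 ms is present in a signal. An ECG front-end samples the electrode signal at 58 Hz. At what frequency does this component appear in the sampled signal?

8 Hz

T = 20 ms → f = 1/T = 50 Hz.
50 Hz > fs/2 = 29 Hz, folds to fs − 50 Hz = 8 Hz.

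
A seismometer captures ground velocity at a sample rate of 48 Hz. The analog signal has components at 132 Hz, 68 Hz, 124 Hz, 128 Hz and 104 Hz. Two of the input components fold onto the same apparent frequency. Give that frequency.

20 Hz

fs/2 = 24 Hz.
132 Hz mod fs = 36 Hz.
36 Hz > fs/2 = 24 Hz, folds to fs − 36 Hz = 12 Hz.
68 Hz mod fs = 20 Hz.
20 Hz ≤ fs/2 = 24 Hz, appears at 20 Hz.
124 Hz mod fs = 28 Hz.
28 Hz > fs/2 = 24 Hz, folds to fs − 28 Hz = 20 Hz.
128 Hz mod fs = 32 Hz.
32 Hz > fs/2 = 24 Hz, folds to fs − 32 Hz = 16 Hz.
104 Hz mod fs = 8 Hz.
8 Hz ≤ fs/2 = 24 Hz, appears at 8 Hz.
68 Hz and 124 Hz both map to 20 Hz.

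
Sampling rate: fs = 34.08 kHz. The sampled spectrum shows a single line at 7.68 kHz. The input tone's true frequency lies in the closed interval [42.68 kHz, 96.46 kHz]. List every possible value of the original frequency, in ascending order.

60.48 kHz, 75.84 kHz, 94.56 kHz

Frequencies that alias to 7.68 kHz are k·fs ± 7.68 kHz for integer k ≥ 0.
k=0: 7.68 kHz.
k=1: 26.4 kHz, 41.76 kHz.
k=2: 60.48 kHz, 75.84 kHz.
k=3: 94.56 kHz, 109.92 kHz.
k=4: 128.64 kHz, 144 kHz.
Within [42.68 kHz, 96.46 kHz]: 60.48 kHz, 75.84 kHz, 94.56 kHz.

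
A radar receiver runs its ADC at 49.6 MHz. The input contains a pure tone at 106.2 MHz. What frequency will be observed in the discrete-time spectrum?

7 MHz

106.2 MHz mod fs = 7 MHz.
7 MHz ≤ fs/2 = 24.8 MHz, appears at 7 MHz.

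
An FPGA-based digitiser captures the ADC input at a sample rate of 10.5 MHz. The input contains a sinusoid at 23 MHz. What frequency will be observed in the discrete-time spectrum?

23 MHz mod fs = 2 MHz.
2 MHz ≤ fs/2 = 5.25 MHz, appears at 2 MHz.

2 MHz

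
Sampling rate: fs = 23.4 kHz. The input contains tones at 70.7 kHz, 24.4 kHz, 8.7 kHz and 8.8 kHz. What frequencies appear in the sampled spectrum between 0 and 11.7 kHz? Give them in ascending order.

0.5 kHz, 1 kHz, 8.7 kHz, 8.8 kHz

fs/2 = 11.7 kHz.
70.7 kHz mod fs = 0.5 kHz.
0.5 kHz ≤ fs/2 = 11.7 kHz, appears at 0.5 kHz.
24.4 kHz mod fs = 1 kHz.
1 kHz ≤ fs/2 = 11.7 kHz, appears at 1 kHz.
8.7 kHz ≤ fs/2 = 11.7 kHz, passes unchanged.
8.8 kHz ≤ fs/2 = 11.7 kHz, passes unchanged.
Distinct values: {0.5 kHz, 1 kHz, 8.7 kHz, 8.8 kHz}.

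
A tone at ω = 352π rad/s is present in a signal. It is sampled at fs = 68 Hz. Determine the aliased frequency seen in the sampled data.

ω = 352π rad/s → f = ω/(2π) = 176 Hz.
176 Hz mod fs = 40 Hz.
40 Hz > fs/2 = 34 Hz, folds to fs − 40 Hz = 28 Hz.

28 Hz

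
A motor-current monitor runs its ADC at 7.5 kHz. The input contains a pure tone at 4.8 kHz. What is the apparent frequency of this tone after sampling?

4.8 kHz > fs/2 = 3.75 kHz, folds to fs − 4.8 kHz = 2.7 kHz.

2.7 kHz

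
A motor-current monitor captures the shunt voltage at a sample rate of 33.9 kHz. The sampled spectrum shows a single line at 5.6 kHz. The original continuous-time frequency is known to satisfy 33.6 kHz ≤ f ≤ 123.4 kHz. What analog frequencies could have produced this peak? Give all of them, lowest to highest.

Frequencies that alias to 5.6 kHz are k·fs ± 5.6 kHz for integer k ≥ 0.
k=0: 5.6 kHz.
k=1: 28.3 kHz, 39.5 kHz.
k=2: 62.2 kHz, 73.4 kHz.
k=3: 96.1 kHz, 107.3 kHz.
k=4: 130 kHz, 141.2 kHz.
Within [33.6 kHz, 123.4 kHz]: 39.5 kHz, 62.2 kHz, 73.4 kHz, 96.1 kHz, 107.3 kHz.

39.5 kHz, 62.2 kHz, 73.4 kHz, 96.1 kHz, 107.3 kHz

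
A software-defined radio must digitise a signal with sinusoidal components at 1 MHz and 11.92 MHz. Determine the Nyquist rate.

Highest-frequency component: 11.92 MHz.
Nyquist rate = 2 × 11.92 MHz = 23.84 MHz.

23.84 MHz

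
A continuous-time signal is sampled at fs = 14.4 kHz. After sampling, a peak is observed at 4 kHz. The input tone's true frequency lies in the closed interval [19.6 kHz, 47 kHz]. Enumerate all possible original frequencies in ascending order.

24.8 kHz, 32.8 kHz, 39.2 kHz

Frequencies that alias to 4 kHz are k·fs ± 4 kHz for integer k ≥ 0.
k=0: 4 kHz.
k=1: 10.4 kHz, 18.4 kHz.
k=2: 24.8 kHz, 32.8 kHz.
k=3: 39.2 kHz, 47.2 kHz.
k=4: 53.6 kHz, 61.6 kHz.
Within [19.6 kHz, 47 kHz]: 24.8 kHz, 32.8 kHz, 39.2 kHz.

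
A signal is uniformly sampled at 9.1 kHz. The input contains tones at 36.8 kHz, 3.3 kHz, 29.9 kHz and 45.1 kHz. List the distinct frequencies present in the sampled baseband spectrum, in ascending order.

fs/2 = 4.55 kHz.
36.8 kHz mod fs = 0.4 kHz.
0.4 kHz ≤ fs/2 = 4.55 kHz, appears at 0.4 kHz.
3.3 kHz ≤ fs/2 = 4.55 kHz, passes unchanged.
29.9 kHz mod fs = 2.6 kHz.
2.6 kHz ≤ fs/2 = 4.55 kHz, appears at 2.6 kHz.
45.1 kHz mod fs = 8.7 kHz.
8.7 kHz > fs/2 = 4.55 kHz, folds to fs − 8.7 kHz = 0.4 kHz.
Distinct values: {0.4 kHz, 2.6 kHz, 3.3 kHz}.

0.4 kHz, 2.6 kHz, 3.3 kHz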